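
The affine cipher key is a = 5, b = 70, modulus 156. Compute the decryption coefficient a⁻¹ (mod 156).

Extended Euclidean algorithm:
156 = 31·5 + 1
5 = 5·1 + 0
The gcd is 1. Working backward:
1 = 156 − 31·5
So 5·(-31) ≡ 1 (mod 156), and -31 ≡ 125 (mod 156).

125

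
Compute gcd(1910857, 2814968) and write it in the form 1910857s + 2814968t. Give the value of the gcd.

Apply Euclid's algorithm to 2814968 and 1910857:
2814968 = 1×1910857 + 904111
1910857 = 2×904111 + 102635
904111 = 8×102635 + 83031
102635 = 1×83031 + 19604
83031 = 4×19604 + 4615
19604 = 4×4615 + 1144
4615 = 4×1144 + 39
1144 = 29×39 + 13
39 = 3×13 + 0
gcd(1910857, 2814968) = 13.
Express as a combination:
13 = 1144 − 29·39
13 = −29·4615 + 117·1144
13 = 117·19604 − 497·4615
13 = −497·83031 + 2105·19604
13 = 2105·102635 − 2602·83031
13 = −2602·904111 + 22921·102635
13 = 22921·1910857 − 48444·904111
13 = −48444·2814968 + 71365·1910857
So 13 = (-48444)·2814968 + (71365)·1910857.

13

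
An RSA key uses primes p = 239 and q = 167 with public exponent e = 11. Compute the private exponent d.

10775

φ(n) = (p−1)(q−1) = 238·166 = 39508.
Need d with 11·d ≡ 1 (mod 39508). Apply the extended Euclidean algorithm:
39508 = 3591×11 + 7
11 = 1×7 + 4
7 = 1×4 + 3
4 = 1×3 + 1
3 = 3×1 + 0
Back-substitute:
1 = 4 − 3
1 = −7 + 2·4
1 = 2·11 − 3·7
1 = −3·39508 + 10775·11
So 11·10775 ≡ 1 (mod 39508), hence d = 10775.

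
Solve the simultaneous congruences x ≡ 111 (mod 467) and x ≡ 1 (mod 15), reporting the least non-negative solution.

2446

Write x = 111 + 467·k. Then 467·k ≡ 1 − 111 ≡ 10 (mod 15).
Need 467⁻¹ mod 15. Extended Euclid on (15, 2):
15 = 7×2 + 1
2 = 2×1 + 0
Back-substitute:
1 = 15 − 7·2
467⁻¹ ≡ 8 (mod 15), so k ≡ 8·10 ≡ 5 (mod 15).
x = 111 + 467·5 = 2446.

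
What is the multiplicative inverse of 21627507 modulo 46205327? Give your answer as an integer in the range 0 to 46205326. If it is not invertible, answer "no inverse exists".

24199720

gcd(46205327, 21627507) by repeated division:
46205327 = 2×21627507 + 2950313
21627507 = 7×2950313 + 975316
2950313 = 3×975316 + 24365
975316 = 40×24365 + 716
24365 = 34×716 + 21
716 = 34×21 + 2
21 = 10×2 + 1
2 = 2×1 + 0
Since gcd(21627507, 46205327) = 1, back-substitute to write 1 as a combination:
1 = 21 − 10·2
1 = −10·716 + 341·21
1 = 341·24365 − 11604·716
1 = −11604·975316 + 464501·24365
1 = 464501·2950313 − 1405107·975316
1 = −1405107·21627507 + 10300250·2950313
1 = 10300250·46205327 − 22005607·21627507
Hence 21627507⁻¹ ≡ -22005607 ≡ 24199720 (mod 46205327).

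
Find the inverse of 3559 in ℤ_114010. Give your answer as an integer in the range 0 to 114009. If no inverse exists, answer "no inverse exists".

86909

Extended Euclidean algorithm:
114010 = 32·3559 + 122
3559 = 29·122 + 21
122 = 5·21 + 17
21 = 1·17 + 4
17 = 4·4 + 1
4 = 4·1 + 0
gcd = 1, so the inverse exists. Back-substitute:
1 = 17 − 4·4
1 = −4·21 + 5·17
1 = 5·122 − 29·21
1 = −29·3559 + 846·122
1 = 846·114010 − 27101·3559
Hence 3559⁻¹ ≡ -27101 ≡ 86909 (mod 114010).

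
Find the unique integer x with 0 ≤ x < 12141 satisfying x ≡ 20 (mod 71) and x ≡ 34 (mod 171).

Write x = 20 + 71·k. Then 71·k ≡ 34 − 20 ≡ 14 (mod 171).
Need 71⁻¹ mod 171. Extended Euclid on (171, 71):
171 = 2·71 + 29
71 = 2·29 + 13
29 = 2·13 + 3
13 = 4·3 + 1
3 = 3·1 + 0
Back-substitute:
1 = 13 − 4·3
1 = −4·29 + 9·13
1 = 9·71 − 22·29
1 = −22·171 + 53·71
71⁻¹ ≡ 53 (mod 171), so k ≡ 53·14 ≡ 58 (mod 171).
x = 20 + 71·58 = 4138.

4138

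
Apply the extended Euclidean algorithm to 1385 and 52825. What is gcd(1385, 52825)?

Euclidean algorithm:
52825 = 38·1385 + 195
1385 = 7·195 + 20
195 = 9·20 + 15
20 = 1·15 + 5
15 = 3·5 + 0
gcd(1385, 52825) = 5.
Working backward:
5 = 20 − 15
5 = −195 + 10·20
5 = 10·1385 − 71·195
5 = −71·52825 + 2708·1385
So 5 = (-71)·52825 + (2708)·1385.

5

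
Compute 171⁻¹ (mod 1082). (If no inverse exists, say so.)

Run Euclid on (1082, 171):
1082 = 6*171 + 56
171 = 3*56 + 3
56 = 18*3 + 2
3 = 1*2 + 1
2 = 2*1 + 0
gcd = 1, so the inverse exists. Back-substitute:
1 = 3 − 2
1 = −56 + 19·3
1 = 19·171 − 58·56
1 = −58·1082 + 367·171
So 171·367 ≡ 1 (mod 1082).

367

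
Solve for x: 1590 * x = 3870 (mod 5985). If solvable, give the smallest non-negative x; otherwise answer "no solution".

153

First find gcd(1590, 5985):
5985 = 3*1590 + 1215
1590 = 1*1215 + 375
1215 = 3*375 + 90
375 = 4*90 + 15
90 = 6*15 + 0
gcd = 15 and 15 | 3870, so solutions exist. Divide through by 15: 106x ≡ 258 (mod 399).
Now find 106⁻¹ mod 399:
399 = 3·106 + 81
106 = 1·81 + 25
81 = 3·25 + 6
25 = 4·6 + 1
6 = 6·1 + 0
Back-substitute:
1 = 25 − 4·6
1 = −4·81 + 13·25
1 = 13·106 − 17·81
1 = −17·399 + 64·106
So 106⁻¹ ≡ 64 (mod 399).
Then x ≡ 64·258 ≡ 153 (mod 399); the smallest non-negative solution is x = 153.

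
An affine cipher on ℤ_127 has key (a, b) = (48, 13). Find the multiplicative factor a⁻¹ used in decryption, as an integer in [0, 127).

45

gcd(127, 48) by repeated division:
127 = 2×48 + 31
48 = 1×31 + 17
31 = 1×17 + 14
17 = 1×14 + 3
14 = 4×3 + 2
3 = 1×2 + 1
2 = 2×1 + 0
gcd = 1, so the inverse exists. Back-substitute:
1 = 3 − 2
1 = −14 + 5·3
1 = 5·17 − 6·14
1 = −6·31 + 11·17
1 = 11·48 − 17·31
1 = −17·127 + 45·48
So 48·45 ≡ 1 (mod 127).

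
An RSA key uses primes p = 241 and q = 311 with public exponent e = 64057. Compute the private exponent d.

φ(n) = (p−1)(q−1) = 240·310 = 74400.
Need d with 64057·d ≡ 1 (mod 74400). Apply the extended Euclidean algorithm:
74400 = 1*64057 + 10343
64057 = 6*10343 + 1999
10343 = 5*1999 + 348
1999 = 5*348 + 259
348 = 1*259 + 89
259 = 2*89 + 81
89 = 1*81 + 8
81 = 10*8 + 1
8 = 8*1 + 0
Back-substitute:
1 = 81 − 10·8
1 = −10·89 + 11·81
1 = 11·259 − 32·89
1 = −32·348 + 43·259
1 = 43·1999 − 247·348
1 = −247·10343 + 1278·1999
1 = 1278·64057 − 7915·10343
1 = −7915·74400 + 9193·64057
So 64057·9193 ≡ 1 (mod 74400), hence d = 9193.

9193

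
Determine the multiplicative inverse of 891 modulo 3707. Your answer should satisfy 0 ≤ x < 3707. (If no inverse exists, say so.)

no inverse exists

Compute gcd(891, 3707):
3707 = 4*891 + 143
891 = 6*143 + 33
143 = 4*33 + 11
33 = 3*11 + 0
gcd(891, 3707) = 11 ≠ 1, so 891 has no multiplicative inverse modulo 3707.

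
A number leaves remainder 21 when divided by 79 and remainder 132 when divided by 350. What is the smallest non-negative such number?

Write x = 21 + 79·k. Then 79·k ≡ 132 − 21 ≡ 111 (mod 350).
Need 79⁻¹ mod 350. Extended Euclid on (350, 79):
350 = 4*79 + 34
79 = 2*34 + 11
34 = 3*11 + 1
11 = 11*1 + 0
Back-substitute:
1 = 34 − 3·11
1 = −3·79 + 7·34
1 = 7·350 − 31·79
79⁻¹ ≡ 319 (mod 350), so k ≡ 319·111 ≡ 59 (mod 350).
x = 21 + 79·59 = 4682.

4682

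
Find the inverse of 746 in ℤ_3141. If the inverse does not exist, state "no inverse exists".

80

gcd(3141, 746) by repeated division:
3141 = 4×746 + 157
746 = 4×157 + 118
157 = 1×118 + 39
118 = 3×39 + 1
39 = 39×1 + 0
The gcd is 1. Working backward:
1 = 118 − 3·39
1 = −3·157 + 4·118
1 = 4·746 − 19·157
1 = −19·3141 + 80·746
So 746·80 ≡ 1 (mod 3141).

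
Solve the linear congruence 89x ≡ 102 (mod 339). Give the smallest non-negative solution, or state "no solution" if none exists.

24

First find gcd(89, 339):
339 = 3*89 + 72
89 = 1*72 + 17
72 = 4*17 + 4
17 = 4*4 + 1
4 = 4*1 + 0
gcd = 1, so a unique solution mod 339 exists.
Back-substitute for the Bézout coefficients:
1 = 17 − 4·4
1 = −4·72 + 17·17
1 = 17·89 − 21·72
1 = −21·339 + 80·89
So 89·(80) ≡ 1 (mod 339), giving 89⁻¹ ≡ 80.
x ≡ 89⁻¹·102 ≡ 80·102 ≡ 24 (mod 339).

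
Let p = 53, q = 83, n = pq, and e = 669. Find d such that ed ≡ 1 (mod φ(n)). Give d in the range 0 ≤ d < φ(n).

φ(n) = (p−1)(q−1) = 52·82 = 4264.
Need d with 669·d ≡ 1 (mod 4264). Apply the extended Euclidean algorithm:
4264 = 6·669 + 250
669 = 2·250 + 169
250 = 1·169 + 81
169 = 2·81 + 7
81 = 11·7 + 4
7 = 1·4 + 3
4 = 1·3 + 1
3 = 3·1 + 0
Back-substitute:
1 = 4 − 3
1 = −7 + 2·4
1 = 2·81 − 23·7
1 = −23·169 + 48·81
1 = 48·250 − 71·169
1 = −71·669 + 190·250
1 = 190·4264 − 1211·669
So 669·(-1211) ≡ 1 (mod 4264), hence d ≡ -1211 ≡ 3053 (mod 4264).

3053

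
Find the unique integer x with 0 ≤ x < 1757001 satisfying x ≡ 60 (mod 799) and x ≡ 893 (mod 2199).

Write x = 60 + 799·k. Then 799·k ≡ 893 − 60 ≡ 833 (mod 2199).
Need 799⁻¹ mod 2199. Extended Euclid on (2199, 799):
2199 = 2*799 + 601
799 = 1*601 + 198
601 = 3*198 + 7
198 = 28*7 + 2
7 = 3*2 + 1
2 = 2*1 + 0
Back-substitute:
1 = 7 − 3·2
1 = −3·198 + 85·7
1 = 85·601 − 258·198
1 = −258·799 + 343·601
1 = 343·2199 − 944·799
799⁻¹ ≡ 1255 (mod 2199), so k ≡ 1255·833 ≡ 890 (mod 2199).
x = 60 + 799·890 = 711170.

711170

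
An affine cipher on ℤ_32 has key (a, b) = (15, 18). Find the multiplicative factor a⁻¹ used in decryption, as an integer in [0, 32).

15

Extended Euclidean algorithm:
32 = 2*15 + 2
15 = 7*2 + 1
2 = 2*1 + 0
gcd = 1, so the inverse exists. Back-substitute:
1 = 15 − 7·2
1 = −7·32 + 15·15
So 15·15 ≡ 1 (mod 32).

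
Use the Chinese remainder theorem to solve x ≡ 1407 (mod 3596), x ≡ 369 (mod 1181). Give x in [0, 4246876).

Write x = 1407 + 3596·k. Then 3596·k ≡ 369 − 1407 ≡ 143 (mod 1181).
Need 3596⁻¹ mod 1181. Extended Euclid on (1181, 53):
1181 = 22·53 + 15
53 = 3·15 + 8
15 = 1·8 + 7
8 = 1·7 + 1
7 = 7·1 + 0
Back-substitute:
1 = 8 − 7
1 = −15 + 2·8
1 = 2·53 − 7·15
1 = −7·1181 + 156·53
3596⁻¹ ≡ 156 (mod 1181), so k ≡ 156·143 ≡ 1050 (mod 1181).
x = 1407 + 3596·1050 = 3777207.

3777207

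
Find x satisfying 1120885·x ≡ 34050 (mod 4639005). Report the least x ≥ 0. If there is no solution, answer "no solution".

843951

First find gcd(1120885, 4639005):
4639005 = 4·1120885 + 155465
1120885 = 7·155465 + 32630
155465 = 4·32630 + 24945
32630 = 1·24945 + 7685
24945 = 3·7685 + 1890
7685 = 4·1890 + 125
1890 = 15·125 + 15
125 = 8·15 + 5
15 = 3·5 + 0
gcd = 5 and 5 | 34050, so solutions exist. Divide through by 5: 224177x ≡ 6810 (mod 927801).
Now find 224177⁻¹ mod 927801:
927801 = 4·224177 + 31093
224177 = 7·31093 + 6526
31093 = 4·6526 + 4989
6526 = 1·4989 + 1537
4989 = 3·1537 + 378
1537 = 4·378 + 25
378 = 15·25 + 3
25 = 8·3 + 1
3 = 3·1 + 0
Back-substitute:
1 = 25 − 8·3
1 = −8·378 + 121·25
1 = 121·1537 − 492·378
1 = −492·4989 + 1597·1537
1 = 1597·6526 − 2089·4989
1 = −2089·31093 + 9953·6526
1 = 9953·224177 − 71760·31093
1 = −71760·927801 + 296993·224177
So 224177⁻¹ ≡ 296993 (mod 927801).
Then x ≡ 296993·6810 ≡ 843951 (mod 927801); the smallest non-negative solution is x = 843951.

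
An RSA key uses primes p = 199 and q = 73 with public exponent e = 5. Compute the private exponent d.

φ(n) = (p−1)(q−1) = 198·72 = 14256.
Need d with 5·d ≡ 1 (mod 14256). Apply the extended Euclidean algorithm:
14256 = 2851·5 + 1
5 = 5·1 + 0
Back-substitute:
1 = 14256 − 2851·5
So 5·(-2851) ≡ 1 (mod 14256), hence d ≡ -2851 ≡ 11405 (mod 14256).

11405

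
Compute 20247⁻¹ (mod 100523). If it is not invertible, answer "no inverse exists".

88240

Extended Euclidean algorithm:
100523 = 4*20247 + 19535
20247 = 1*19535 + 712
19535 = 27*712 + 311
712 = 2*311 + 90
311 = 3*90 + 41
90 = 2*41 + 8
41 = 5*8 + 1
8 = 8*1 + 0
The gcd is 1. Working backward:
1 = 41 − 5·8
1 = −5·90 + 11·41
1 = 11·311 − 38·90
1 = −38·712 + 87·311
1 = 87·19535 − 2387·712
1 = −2387·20247 + 2474·19535
1 = 2474·100523 − 12283·20247
Thus 20247·(-12283) ≡ 1 (mod 100523); reducing, -12283 mod 100523 = 88240.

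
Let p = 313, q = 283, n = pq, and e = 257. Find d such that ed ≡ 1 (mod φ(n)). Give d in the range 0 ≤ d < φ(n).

81137

φ(n) = (p−1)(q−1) = 312·282 = 87984.
Need d with 257·d ≡ 1 (mod 87984). Apply the extended Euclidean algorithm:
87984 = 342·257 + 90
257 = 2·90 + 77
90 = 1·77 + 13
77 = 5·13 + 12
13 = 1·12 + 1
12 = 12·1 + 0
Back-substitute:
1 = 13 − 12
1 = −77 + 6·13
1 = 6·90 − 7·77
1 = −7·257 + 20·90
1 = 20·87984 − 6847·257
So 257·(-6847) ≡ 1 (mod 87984), hence d ≡ -6847 ≡ 81137 (mod 87984).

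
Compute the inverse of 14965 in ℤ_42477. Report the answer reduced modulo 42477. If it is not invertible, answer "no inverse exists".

30022

Apply the Euclidean algorithm to 42477 and 14965:
42477 = 2·14965 + 12547
14965 = 1·12547 + 2418
12547 = 5·2418 + 457
2418 = 5·457 + 133
457 = 3·133 + 58
133 = 2·58 + 17
58 = 3·17 + 7
17 = 2·7 + 3
7 = 2·3 + 1
3 = 3·1 + 0
gcd = 1, so the inverse exists. Back-substitute:
1 = 7 − 2·3
1 = −2·17 + 5·7
1 = 5·58 − 17·17
1 = −17·133 + 39·58
1 = 39·457 − 134·133
1 = −134·2418 + 709·457
1 = 709·12547 − 3679·2418
1 = −3679·14965 + 4388·12547
1 = 4388·42477 − 12455·14965
So 14965·(-12455) ≡ 1 (mod 42477), and -12455 ≡ 30022 (mod 42477).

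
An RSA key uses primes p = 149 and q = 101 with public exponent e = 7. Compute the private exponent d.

6343

φ(n) = (p−1)(q−1) = 148·100 = 14800.
Need d with 7·d ≡ 1 (mod 14800). Apply the extended Euclidean algorithm:
14800 = 2114*7 + 2
7 = 3*2 + 1
2 = 2*1 + 0
Back-substitute:
1 = 7 − 3·2
1 = −3·14800 + 6343·7
So 7·6343 ≡ 1 (mod 14800), hence d = 6343.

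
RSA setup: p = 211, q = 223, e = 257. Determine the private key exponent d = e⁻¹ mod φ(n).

45713

φ(n) = (p−1)(q−1) = 210·222 = 46620.
Need d with 257·d ≡ 1 (mod 46620). Apply the extended Euclidean algorithm:
46620 = 181·257 + 103
257 = 2·103 + 51
103 = 2·51 + 1
51 = 51·1 + 0
Back-substitute:
1 = 103 − 2·51
1 = −2·257 + 5·103
1 = 5·46620 − 907·257
So 257·(-907) ≡ 1 (mod 46620), hence d ≡ -907 ≡ 45713 (mod 46620).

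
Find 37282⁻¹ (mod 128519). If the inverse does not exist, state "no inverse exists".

123262

Run Euclid on (128519, 37282):
128519 = 3·37282 + 16673
37282 = 2·16673 + 3936
16673 = 4·3936 + 929
3936 = 4·929 + 220
929 = 4·220 + 49
220 = 4·49 + 24
49 = 2·24 + 1
24 = 24·1 + 0
Since gcd(37282, 128519) = 1, back-substitute to write 1 as a combination:
1 = 49 − 2·24
1 = −2·220 + 9·49
1 = 9·929 − 38·220
1 = −38·3936 + 161·929
1 = 161·16673 − 682·3936
1 = −682·37282 + 1525·16673
1 = 1525·128519 − 5257·37282
So 37282·(-5257) ≡ 1 (mod 128519), and -5257 ≡ 123262 (mod 128519).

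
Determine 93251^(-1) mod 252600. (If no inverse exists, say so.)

81251

gcd(252600, 93251) by repeated division:
252600 = 2×93251 + 66098
93251 = 1×66098 + 27153
66098 = 2×27153 + 11792
27153 = 2×11792 + 3569
11792 = 3×3569 + 1085
3569 = 3×1085 + 314
1085 = 3×314 + 143
314 = 2×143 + 28
143 = 5×28 + 3
28 = 9×3 + 1
3 = 3×1 + 0
Since gcd(93251, 252600) = 1, back-substitute to write 1 as a combination:
1 = 28 − 9·3
1 = −9·143 + 46·28
1 = 46·314 − 101·143
1 = −101·1085 + 349·314
1 = 349·3569 − 1148·1085
1 = −1148·11792 + 3793·3569
1 = 3793·27153 − 8734·11792
1 = −8734·66098 + 21261·27153
1 = 21261·93251 − 29995·66098
1 = −29995·252600 + 81251·93251
So 93251·81251 ≡ 1 (mod 252600).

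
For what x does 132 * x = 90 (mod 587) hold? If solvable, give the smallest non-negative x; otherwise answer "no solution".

First find gcd(132, 587):
587 = 4×132 + 59
132 = 2×59 + 14
59 = 4×14 + 3
14 = 4×3 + 2
3 = 1×2 + 1
2 = 2×1 + 0
gcd = 1, so a unique solution mod 587 exists.
Back-substitute for the Bézout coefficients:
1 = 3 − 2
1 = −14 + 5·3
1 = 5·59 − 21·14
1 = −21·132 + 47·59
1 = 47·587 − 209·132
So 132·(-209) ≡ 1 (mod 587), giving 132⁻¹ ≡ 378.
x ≡ 132⁻¹·90 ≡ 378·90 ≡ 561 (mod 587).

561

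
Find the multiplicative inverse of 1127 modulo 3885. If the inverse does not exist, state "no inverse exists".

no inverse exists

Euclidean algorithm on 3885, 1127:
3885 = 3·1127 + 504
1127 = 2·504 + 119
504 = 4·119 + 28
119 = 4·28 + 7
28 = 4·7 + 0
The gcd is 7, not 1, hence no inverse exists.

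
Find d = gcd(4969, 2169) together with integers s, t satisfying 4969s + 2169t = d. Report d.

Apply Euclid's algorithm to 4969 and 2169:
4969 = 2×2169 + 631
2169 = 3×631 + 276
631 = 2×276 + 79
276 = 3×79 + 39
79 = 2×39 + 1
39 = 39×1 + 0
gcd(4969, 2169) = 1.
Working backward:
1 = 79 − 2·39
1 = −2·276 + 7·79
1 = 7·631 − 16·276
1 = −16·2169 + 55·631
1 = 55·4969 − 126·2169
So 1 = (55)·4969 + (-126)·2169.

1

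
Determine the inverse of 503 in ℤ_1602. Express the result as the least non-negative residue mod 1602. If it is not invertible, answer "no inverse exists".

1223

Apply the Euclidean algorithm to 1602 and 503:
1602 = 3*503 + 93
503 = 5*93 + 38
93 = 2*38 + 17
38 = 2*17 + 4
17 = 4*4 + 1
4 = 4*1 + 0
Since gcd(503, 1602) = 1, back-substitute to write 1 as a combination:
1 = 17 − 4·4
1 = −4·38 + 9·17
1 = 9·93 − 22·38
1 = −22·503 + 119·93
1 = 119·1602 − 379·503
So 503·(-379) ≡ 1 (mod 1602), and -379 ≡ 1223 (mod 1602).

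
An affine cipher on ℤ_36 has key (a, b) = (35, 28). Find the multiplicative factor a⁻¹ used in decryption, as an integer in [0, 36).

35

Extended Euclidean algorithm:
36 = 1·35 + 1
35 = 35·1 + 0
gcd = 1, so the inverse exists. Back-substitute:
1 = 36 − 35
Thus 35·(-1) ≡ 1 (mod 36); reducing, -1 mod 36 = 35.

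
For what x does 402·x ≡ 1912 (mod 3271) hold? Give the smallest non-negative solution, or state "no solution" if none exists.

2755

First find gcd(402, 3271):
3271 = 8×402 + 55
402 = 7×55 + 17
55 = 3×17 + 4
17 = 4×4 + 1
4 = 4×1 + 0
gcd = 1, so a unique solution mod 3271 exists.
Back-substitute for the Bézout coefficients:
1 = 17 − 4·4
1 = −4·55 + 13·17
1 = 13·402 − 95·55
1 = −95·3271 + 773·402
So 402·(773) ≡ 1 (mod 3271), giving 402⁻¹ ≡ 773.
x ≡ 402⁻¹·1912 ≡ 773·1912 ≡ 2755 (mod 3271).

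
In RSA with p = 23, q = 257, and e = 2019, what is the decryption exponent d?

φ(n) = (p−1)(q−1) = 22·256 = 5632.
Need d with 2019·d ≡ 1 (mod 5632). Apply the extended Euclidean algorithm:
5632 = 2·2019 + 1594
2019 = 1·1594 + 425
1594 = 3·425 + 319
425 = 1·319 + 106
319 = 3·106 + 1
106 = 106·1 + 0
Back-substitute:
1 = 319 − 3·106
1 = −3·425 + 4·319
1 = 4·1594 − 15·425
1 = −15·2019 + 19·1594
1 = 19·5632 − 53·2019
So 2019·(-53) ≡ 1 (mod 5632), hence d ≡ -53 ≡ 5579 (mod 5632).

5579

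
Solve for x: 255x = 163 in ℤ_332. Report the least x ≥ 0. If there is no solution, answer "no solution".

First find gcd(255, 332):
332 = 1*255 + 77
255 = 3*77 + 24
77 = 3*24 + 5
24 = 4*5 + 4
5 = 1*4 + 1
4 = 4*1 + 0
gcd = 1, so a unique solution mod 332 exists.
Back-substitute for the Bézout coefficients:
1 = 5 − 4
1 = −24 + 5·5
1 = 5·77 − 16·24
1 = −16·255 + 53·77
1 = 53·332 − 69·255
So 255·(-69) ≡ 1 (mod 332), giving 255⁻¹ ≡ 263.
x ≡ 255⁻¹·163 ≡ 263·163 ≡ 41 (mod 332).

41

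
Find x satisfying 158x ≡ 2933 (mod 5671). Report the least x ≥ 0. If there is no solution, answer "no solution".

First find gcd(158, 5671):
5671 = 35·158 + 141
158 = 1·141 + 17
141 = 8·17 + 5
17 = 3·5 + 2
5 = 2·2 + 1
2 = 2·1 + 0
gcd = 1, so a unique solution mod 5671 exists.
Back-substitute for the Bézout coefficients:
1 = 5 − 2·2
1 = −2·17 + 7·5
1 = 7·141 − 58·17
1 = −58·158 + 65·141
1 = 65·5671 − 2333·158
So 158·(-2333) ≡ 1 (mod 5671), giving 158⁻¹ ≡ 3338.
x ≡ 158⁻¹·2933 ≡ 3338·2933 ≡ 2208 (mod 5671).

2208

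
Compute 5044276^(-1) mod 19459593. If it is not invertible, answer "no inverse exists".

498619

Run Euclid on (19459593, 5044276):
19459593 = 3*5044276 + 4326765
5044276 = 1*4326765 + 717511
4326765 = 6*717511 + 21699
717511 = 33*21699 + 1444
21699 = 15*1444 + 39
1444 = 37*39 + 1
39 = 39*1 + 0
gcd = 1, so the inverse exists. Back-substitute:
1 = 1444 − 37·39
1 = −37·21699 + 556·1444
1 = 556·717511 − 18385·21699
1 = −18385·4326765 + 110866·717511
1 = 110866·5044276 − 129251·4326765
1 = −129251·19459593 + 498619·5044276
So 5044276·498619 ≡ 1 (mod 19459593).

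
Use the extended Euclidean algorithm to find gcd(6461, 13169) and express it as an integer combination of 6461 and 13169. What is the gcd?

Repeated division:
13169 = 2·6461 + 247
6461 = 26·247 + 39
247 = 6·39 + 13
39 = 3·13 + 0
gcd(6461, 13169) = 13.
Working backward:
13 = 247 − 6·39
13 = −6·6461 + 157·247
13 = 157·13169 − 320·6461
So 13 = (157)·13169 + (-320)·6461.

13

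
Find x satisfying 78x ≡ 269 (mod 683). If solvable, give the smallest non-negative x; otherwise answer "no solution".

First find gcd(78, 683):
683 = 8*78 + 59
78 = 1*59 + 19
59 = 3*19 + 2
19 = 9*2 + 1
2 = 2*1 + 0
gcd = 1, so a unique solution mod 683 exists.
Back-substitute for the Bézout coefficients:
1 = 19 − 9·2
1 = −9·59 + 28·19
1 = 28·78 − 37·59
1 = −37·683 + 324·78
So 78·(324) ≡ 1 (mod 683), giving 78⁻¹ ≡ 324.
x ≡ 78⁻¹·269 ≡ 324·269 ≡ 415 (mod 683).

415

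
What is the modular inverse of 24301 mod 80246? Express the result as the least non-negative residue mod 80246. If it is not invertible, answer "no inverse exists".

43549

Run Euclid on (80246, 24301):
80246 = 3·24301 + 7343
24301 = 3·7343 + 2272
7343 = 3·2272 + 527
2272 = 4·527 + 164
527 = 3·164 + 35
164 = 4·35 + 24
35 = 1·24 + 11
24 = 2·11 + 2
11 = 5·2 + 1
2 = 2·1 + 0
The gcd is 1. Working backward:
1 = 11 − 5·2
1 = −5·24 + 11·11
1 = 11·35 − 16·24
1 = −16·164 + 75·35
1 = 75·527 − 241·164
1 = −241·2272 + 1039·527
1 = 1039·7343 − 3358·2272
1 = −3358·24301 + 11113·7343
1 = 11113·80246 − 36697·24301
Hence 24301⁻¹ ≡ -36697 ≡ 43549 (mod 80246).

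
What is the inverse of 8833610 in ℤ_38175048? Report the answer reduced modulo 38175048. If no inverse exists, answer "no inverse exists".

no inverse exists

Compute gcd(8833610, 38175048):
38175048 = 4*8833610 + 2840608
8833610 = 3*2840608 + 311786
2840608 = 9*311786 + 34534
311786 = 9*34534 + 980
34534 = 35*980 + 234
980 = 4*234 + 44
234 = 5*44 + 14
44 = 3*14 + 2
14 = 7*2 + 0
gcd(8833610, 38175048) = 2 ≠ 1, so 8833610 has no multiplicative inverse modulo 38175048.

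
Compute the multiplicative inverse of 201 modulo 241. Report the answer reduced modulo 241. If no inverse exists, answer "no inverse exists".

6

Extended Euclidean algorithm:
241 = 1*201 + 40
201 = 5*40 + 1
40 = 40*1 + 0
Since gcd(201, 241) = 1, back-substitute to write 1 as a combination:
1 = 201 − 5·40
1 = −5·241 + 6·201
So 201·6 ≡ 1 (mod 241).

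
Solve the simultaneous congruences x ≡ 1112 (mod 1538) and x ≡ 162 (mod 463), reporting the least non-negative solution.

Write x = 1112 + 1538·k. Then 1538·k ≡ 162 − 1112 ≡ 439 (mod 463).
Need 1538⁻¹ mod 463. Extended Euclid on (463, 149):
463 = 3×149 + 16
149 = 9×16 + 5
16 = 3×5 + 1
5 = 5×1 + 0
Back-substitute:
1 = 16 − 3·5
1 = −3·149 + 28·16
1 = 28·463 − 87·149
1538⁻¹ ≡ 376 (mod 463), so k ≡ 376·439 ≡ 236 (mod 463).
x = 1112 + 1538·236 = 364080.

364080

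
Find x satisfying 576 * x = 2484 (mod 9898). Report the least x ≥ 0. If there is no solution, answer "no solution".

4644

First find gcd(576, 9898):
9898 = 17*576 + 106
576 = 5*106 + 46
106 = 2*46 + 14
46 = 3*14 + 4
14 = 3*4 + 2
4 = 2*2 + 0
gcd = 2 and 2 | 2484, so solutions exist. Divide through by 2: 288x ≡ 1242 (mod 4949).
Now find 288⁻¹ mod 4949:
4949 = 17*288 + 53
288 = 5*53 + 23
53 = 2*23 + 7
23 = 3*7 + 2
7 = 3*2 + 1
2 = 2*1 + 0
Back-substitute:
1 = 7 − 3·2
1 = −3·23 + 10·7
1 = 10·53 − 23·23
1 = −23·288 + 125·53
1 = 125·4949 − 2148·288
So 288·(-2148) ≡ 1 (mod 4949), i.e. 288⁻¹ ≡ 2801.
Then x ≡ 2801·1242 ≡ 4644 (mod 4949); the smallest non-negative solution is x = 4644.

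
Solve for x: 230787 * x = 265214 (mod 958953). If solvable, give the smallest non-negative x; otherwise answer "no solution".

gcd(230787, 958953):
958953 = 4×230787 + 35805
230787 = 6×35805 + 15957
35805 = 2×15957 + 3891
15957 = 4×3891 + 393
3891 = 9×393 + 354
393 = 1×354 + 39
354 = 9×39 + 3
39 = 13×3 + 0
gcd = 3, but 3 ∤ 265214, so the congruence has no solution.

no solution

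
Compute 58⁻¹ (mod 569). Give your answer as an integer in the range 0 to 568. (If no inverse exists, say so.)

Extended Euclidean algorithm:
569 = 9*58 + 47
58 = 1*47 + 11
47 = 4*11 + 3
11 = 3*3 + 2
3 = 1*2 + 1
2 = 2*1 + 0
gcd = 1, so the inverse exists. Back-substitute:
1 = 3 − 2
1 = −11 + 4·3
1 = 4·47 − 17·11
1 = −17·58 + 21·47
1 = 21·569 − 206·58
Thus 58·(-206) ≡ 1 (mod 569); reducing, -206 mod 569 = 363.

363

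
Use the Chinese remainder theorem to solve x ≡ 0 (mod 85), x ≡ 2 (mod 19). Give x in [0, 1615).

1275

Write x = 0 + 85·k. Then 85·k ≡ 2 − 0 ≡ 2 (mod 19).
Need 85⁻¹ mod 19. Extended Euclid on (19, 9):
19 = 2×9 + 1
9 = 9×1 + 0
Back-substitute:
1 = 19 − 2·9
85⁻¹ ≡ 17 (mod 19), so k ≡ 17·2 ≡ 15 (mod 19).
x = 0 + 85·15 = 1275.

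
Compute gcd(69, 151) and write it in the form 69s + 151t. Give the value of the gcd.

1

Euclidean algorithm:
151 = 2*69 + 13
69 = 5*13 + 4
13 = 3*4 + 1
4 = 4*1 + 0
gcd(69, 151) = 1.
Working backward:
1 = 13 − 3·4
1 = −3·69 + 16·13
1 = 16·151 − 35·69
So 1 = (16)·151 + (-35)·69.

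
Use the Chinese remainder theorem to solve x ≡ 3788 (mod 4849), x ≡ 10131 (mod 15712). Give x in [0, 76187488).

62182515

Write x = 3788 + 4849·k. Then 4849·k ≡ 10131 − 3788 ≡ 6343 (mod 15712).
Need 4849⁻¹ mod 15712. Extended Euclid on (15712, 4849):
15712 = 3×4849 + 1165
4849 = 4×1165 + 189
1165 = 6×189 + 31
189 = 6×31 + 3
31 = 10×3 + 1
3 = 3×1 + 0
Back-substitute:
1 = 31 − 10·3
1 = −10·189 + 61·31
1 = 61·1165 − 376·189
1 = −376·4849 + 1565·1165
1 = 1565·15712 − 5071·4849
4849⁻¹ ≡ 10641 (mod 15712), so k ≡ 10641·6343 ≡ 12823 (mod 15712).
x = 3788 + 4849·12823 = 62182515.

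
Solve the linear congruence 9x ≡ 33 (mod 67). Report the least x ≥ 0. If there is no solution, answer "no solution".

26

First find gcd(9, 67):
67 = 7·9 + 4
9 = 2·4 + 1
4 = 4·1 + 0
gcd = 1, so a unique solution mod 67 exists.
Back-substitute for the Bézout coefficients:
1 = 9 − 2·4
1 = −2·67 + 15·9
So 9·(15) ≡ 1 (mod 67), giving 9⁻¹ ≡ 15.
x ≡ 9⁻¹·33 ≡ 15·33 ≡ 26 (mod 67).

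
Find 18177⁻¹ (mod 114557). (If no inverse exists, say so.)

35816

Run Euclid on (114557, 18177):
114557 = 6*18177 + 5495
18177 = 3*5495 + 1692
5495 = 3*1692 + 419
1692 = 4*419 + 16
419 = 26*16 + 3
16 = 5*3 + 1
3 = 3*1 + 0
gcd = 1, so the inverse exists. Back-substitute:
1 = 16 − 5·3
1 = −5·419 + 131·16
1 = 131·1692 − 529·419
1 = −529·5495 + 1718·1692
1 = 1718·18177 − 5683·5495
1 = −5683·114557 + 35816·18177
So 18177·35816 ≡ 1 (mod 114557).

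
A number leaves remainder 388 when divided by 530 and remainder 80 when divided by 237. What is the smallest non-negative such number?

60278

Write x = 388 + 530·k. Then 530·k ≡ 80 − 388 ≡ 166 (mod 237).
Need 530⁻¹ mod 237. Extended Euclid on (237, 56):
237 = 4*56 + 13
56 = 4*13 + 4
13 = 3*4 + 1
4 = 4*1 + 0
Back-substitute:
1 = 13 − 3·4
1 = −3·56 + 13·13
1 = 13·237 − 55·56
530⁻¹ ≡ 182 (mod 237), so k ≡ 182·166 ≡ 113 (mod 237).
x = 388 + 530·113 = 60278.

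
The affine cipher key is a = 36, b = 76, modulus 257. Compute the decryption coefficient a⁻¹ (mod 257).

50

Apply the Euclidean algorithm to 257 and 36:
257 = 7*36 + 5
36 = 7*5 + 1
5 = 5*1 + 0
Since gcd(36, 257) = 1, back-substitute to write 1 as a combination:
1 = 36 − 7·5
1 = −7·257 + 50·36
So 36·50 ≡ 1 (mod 257).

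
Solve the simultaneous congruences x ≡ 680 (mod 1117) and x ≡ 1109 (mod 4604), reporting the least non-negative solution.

Write x = 680 + 1117·k. Then 1117·k ≡ 1109 − 680 ≡ 429 (mod 4604).
Need 1117⁻¹ mod 4604. Extended Euclid on (4604, 1117):
4604 = 4·1117 + 136
1117 = 8·136 + 29
136 = 4·29 + 20
29 = 1·20 + 9
20 = 2·9 + 2
9 = 4·2 + 1
2 = 2·1 + 0
Back-substitute:
1 = 9 − 4·2
1 = −4·20 + 9·9
1 = 9·29 − 13·20
1 = −13·136 + 61·29
1 = 61·1117 − 501·136
1 = −501·4604 + 2065·1117
1117⁻¹ ≡ 2065 (mod 4604), so k ≡ 2065·429 ≡ 1917 (mod 4604).
x = 680 + 1117·1917 = 2141969.

2141969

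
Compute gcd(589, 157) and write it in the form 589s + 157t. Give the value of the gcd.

1

Repeated division:
589 = 3×157 + 118
157 = 1×118 + 39
118 = 3×39 + 1
39 = 39×1 + 0
gcd(589, 157) = 1.
Back-substituting:
1 = 118 − 3·39
1 = −3·157 + 4·118
1 = 4·589 − 15·157
So 1 = (4)·589 + (-15)·157.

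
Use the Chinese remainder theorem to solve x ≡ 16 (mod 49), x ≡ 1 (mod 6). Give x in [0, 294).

Write x = 16 + 49·k. Then 49·k ≡ 1 − 16 ≡ 3 (mod 6).
Need 49⁻¹ mod 6. Extended Euclid on (6, 1):
6 = 6*1 + 0
49⁻¹ ≡ 1 (mod 6), so k ≡ 1·3 ≡ 3 (mod 6).
x = 16 + 49·3 = 163.

163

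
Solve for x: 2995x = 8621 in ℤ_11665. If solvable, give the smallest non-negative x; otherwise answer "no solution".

no solution

gcd(2995, 11665):
11665 = 3×2995 + 2680
2995 = 1×2680 + 315
2680 = 8×315 + 160
315 = 1×160 + 155
160 = 1×155 + 5
155 = 31×5 + 0
gcd = 5, but 5 ∤ 8621, so the congruence has no solution.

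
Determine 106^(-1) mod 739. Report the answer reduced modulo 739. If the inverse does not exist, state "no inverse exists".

Extended Euclidean algorithm:
739 = 6·106 + 103
106 = 1·103 + 3
103 = 34·3 + 1
3 = 3·1 + 0
Since gcd(106, 739) = 1, back-substitute to write 1 as a combination:
1 = 103 − 34·3
1 = −34·106 + 35·103
1 = 35·739 − 244·106
Hence 106⁻¹ ≡ -244 ≡ 495 (mod 739).

495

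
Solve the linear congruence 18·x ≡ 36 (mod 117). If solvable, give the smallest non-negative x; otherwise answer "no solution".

First find gcd(18, 117):
117 = 6×18 + 9
18 = 2×9 + 0
gcd = 9 and 9 | 36, so solutions exist. Divide through by 9: 2x ≡ 4 (mod 13).
Now find 2⁻¹ mod 13:
13 = 6*2 + 1
2 = 2*1 + 0
Back-substitute:
1 = 13 − 6·2
So 2·(-6) ≡ 1 (mod 13), i.e. 2⁻¹ ≡ 7.
Then x ≡ 7·4 ≡ 2 (mod 13); the smallest non-negative solution is x = 2.

2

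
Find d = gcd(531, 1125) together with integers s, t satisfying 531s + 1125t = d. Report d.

9

Repeated division:
1125 = 2*531 + 63
531 = 8*63 + 27
63 = 2*27 + 9
27 = 3*9 + 0
gcd(531, 1125) = 9.
Working backward:
9 = 63 − 2·27
9 = −2·531 + 17·63
9 = 17·1125 − 36·531
So 9 = (17)·1125 + (-36)·531.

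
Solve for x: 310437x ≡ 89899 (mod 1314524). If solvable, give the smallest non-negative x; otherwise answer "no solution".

First find gcd(310437, 1314524):
1314524 = 4×310437 + 72776
310437 = 4×72776 + 19333
72776 = 3×19333 + 14777
19333 = 1×14777 + 4556
14777 = 3×4556 + 1109
4556 = 4×1109 + 120
1109 = 9×120 + 29
120 = 4×29 + 4
29 = 7×4 + 1
4 = 4×1 + 0
gcd = 1, so a unique solution mod 1314524 exists.
Back-substitute for the Bézout coefficients:
1 = 29 − 7·4
1 = −7·120 + 29·29
1 = 29·1109 − 268·120
1 = −268·4556 + 1101·1109
1 = 1101·14777 − 3571·4556
1 = −3571·19333 + 4672·14777
1 = 4672·72776 − 17587·19333
1 = −17587·310437 + 75020·72776
1 = 75020·1314524 − 317667·310437
So 310437·(-317667) ≡ 1 (mod 1314524), giving 310437⁻¹ ≡ 996857.
x ≡ 310437⁻¹·89899 ≡ 996857·89899 ≡ 88267 (mod 1314524).

88267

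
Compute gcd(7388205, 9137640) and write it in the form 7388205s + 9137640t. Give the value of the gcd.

15

Apply Euclid's algorithm to 9137640 and 7388205:
9137640 = 1*7388205 + 1749435
7388205 = 4*1749435 + 390465
1749435 = 4*390465 + 187575
390465 = 2*187575 + 15315
187575 = 12*15315 + 3795
15315 = 4*3795 + 135
3795 = 28*135 + 15
135 = 9*15 + 0
gcd(7388205, 9137640) = 15.
Back-substituting:
15 = 3795 − 28·135
15 = −28·15315 + 113·3795
15 = 113·187575 − 1384·15315
15 = −1384·390465 + 2881·187575
15 = 2881·1749435 − 12908·390465
15 = −12908·7388205 + 54513·1749435
15 = 54513·9137640 − 67421·7388205
So 15 = (54513)·9137640 + (-67421)·7388205.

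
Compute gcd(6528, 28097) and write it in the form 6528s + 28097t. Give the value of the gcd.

1

Repeated division:
28097 = 4×6528 + 1985
6528 = 3×1985 + 573
1985 = 3×573 + 266
573 = 2×266 + 41
266 = 6×41 + 20
41 = 2×20 + 1
20 = 20×1 + 0
gcd(6528, 28097) = 1.
Express as a combination:
1 = 41 − 2·20
1 = −2·266 + 13·41
1 = 13·573 − 28·266
1 = −28·1985 + 97·573
1 = 97·6528 − 319·1985
1 = −319·28097 + 1373·6528
So 1 = (-319)·28097 + (1373)·6528.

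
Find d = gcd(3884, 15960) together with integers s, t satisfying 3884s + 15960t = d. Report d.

Repeated division:
15960 = 4*3884 + 424
3884 = 9*424 + 68
424 = 6*68 + 16
68 = 4*16 + 4
16 = 4*4 + 0
gcd(3884, 15960) = 4.
Express as a combination:
4 = 68 − 4·16
4 = −4·424 + 25·68
4 = 25·3884 − 229·424
4 = −229·15960 + 941·3884
So 4 = (-229)·15960 + (941)·3884.

4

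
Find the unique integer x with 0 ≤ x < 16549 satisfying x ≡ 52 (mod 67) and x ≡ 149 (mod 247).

Write x = 52 + 67·k. Then 67·k ≡ 149 − 52 ≡ 97 (mod 247).
Need 67⁻¹ mod 247. Extended Euclid on (247, 67):
247 = 3*67 + 46
67 = 1*46 + 21
46 = 2*21 + 4
21 = 5*4 + 1
4 = 4*1 + 0
Back-substitute:
1 = 21 − 5·4
1 = −5·46 + 11·21
1 = 11·67 − 16·46
1 = −16·247 + 59·67
67⁻¹ ≡ 59 (mod 247), so k ≡ 59·97 ≡ 42 (mod 247).
x = 52 + 67·42 = 2866.

2866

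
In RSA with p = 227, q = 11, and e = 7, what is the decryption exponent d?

323

φ(n) = (p−1)(q−1) = 226·10 = 2260.
Need d with 7·d ≡ 1 (mod 2260). Apply the extended Euclidean algorithm:
2260 = 322·7 + 6
7 = 1·6 + 1
6 = 6·1 + 0
Back-substitute:
1 = 7 − 6
1 = −2260 + 323·7
So 7·323 ≡ 1 (mod 2260), hence d = 323.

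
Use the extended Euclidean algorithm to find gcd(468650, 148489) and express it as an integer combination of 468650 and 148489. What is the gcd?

Repeated division:
468650 = 3*148489 + 23183
148489 = 6*23183 + 9391
23183 = 2*9391 + 4401
9391 = 2*4401 + 589
4401 = 7*589 + 278
589 = 2*278 + 33
278 = 8*33 + 14
33 = 2*14 + 5
14 = 2*5 + 4
5 = 1*4 + 1
4 = 4*1 + 0
gcd(468650, 148489) = 1.
Express as a combination:
1 = 5 − 4
1 = −14 + 3·5
1 = 3·33 − 7·14
1 = −7·278 + 59·33
1 = 59·589 − 125·278
1 = −125·4401 + 934·589
1 = 934·9391 − 1993·4401
1 = −1993·23183 + 4920·9391
1 = 4920·148489 − 31513·23183
1 = −31513·468650 + 99459·148489
So 1 = (-31513)·468650 + (99459)·148489.

1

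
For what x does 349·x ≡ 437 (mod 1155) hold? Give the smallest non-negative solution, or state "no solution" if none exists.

683

First find gcd(349, 1155):
1155 = 3*349 + 108
349 = 3*108 + 25
108 = 4*25 + 8
25 = 3*8 + 1
8 = 8*1 + 0
gcd = 1, so a unique solution mod 1155 exists.
Back-substitute for the Bézout coefficients:
1 = 25 − 3·8
1 = −3·108 + 13·25
1 = 13·349 − 42·108
1 = −42·1155 + 139·349
So 349·(139) ≡ 1 (mod 1155), giving 349⁻¹ ≡ 139.
x ≡ 349⁻¹·437 ≡ 139·437 ≡ 683 (mod 1155).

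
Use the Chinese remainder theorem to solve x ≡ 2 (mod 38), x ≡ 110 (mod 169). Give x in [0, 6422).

2814

Write x = 2 + 38·k. Then 38·k ≡ 110 − 2 ≡ 108 (mod 169).
Need 38⁻¹ mod 169. Extended Euclid on (169, 38):
169 = 4×38 + 17
38 = 2×17 + 4
17 = 4×4 + 1
4 = 4×1 + 0
Back-substitute:
1 = 17 − 4·4
1 = −4·38 + 9·17
1 = 9·169 − 40·38
38⁻¹ ≡ 129 (mod 169), so k ≡ 129·108 ≡ 74 (mod 169).
x = 2 + 38·74 = 2814.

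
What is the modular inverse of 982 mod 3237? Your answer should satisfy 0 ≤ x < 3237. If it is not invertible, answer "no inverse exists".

Run Euclid on (3237, 982):
3237 = 3*982 + 291
982 = 3*291 + 109
291 = 2*109 + 73
109 = 1*73 + 36
73 = 2*36 + 1
36 = 36*1 + 0
The gcd is 1. Working backward:
1 = 73 − 2·36
1 = −2·109 + 3·73
1 = 3·291 − 8·109
1 = −8·982 + 27·291
1 = 27·3237 − 89·982
So 982·(-89) ≡ 1 (mod 3237), and -89 ≡ 3148 (mod 3237).

3148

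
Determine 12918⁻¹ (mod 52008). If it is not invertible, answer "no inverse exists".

Euclidean algorithm on 52008, 12918:
52008 = 4×12918 + 336
12918 = 38×336 + 150
336 = 2×150 + 36
150 = 4×36 + 6
36 = 6×6 + 0
The gcd is 6, not 1, hence no inverse exists.

no inverse exists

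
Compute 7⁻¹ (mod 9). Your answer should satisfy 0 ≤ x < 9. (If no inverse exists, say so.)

4

Run Euclid on (9, 7):
9 = 1*7 + 2
7 = 3*2 + 1
2 = 2*1 + 0
The gcd is 1. Working backward:
1 = 7 − 3·2
1 = −3·9 + 4·7
So 7·4 ≡ 1 (mod 9).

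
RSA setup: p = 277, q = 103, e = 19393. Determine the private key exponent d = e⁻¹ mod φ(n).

16681

φ(n) = (p−1)(q−1) = 276·102 = 28152.
Need d with 19393·d ≡ 1 (mod 28152). Apply the extended Euclidean algorithm:
28152 = 1·19393 + 8759
19393 = 2·8759 + 1875
8759 = 4·1875 + 1259
1875 = 1·1259 + 616
1259 = 2·616 + 27
616 = 22·27 + 22
27 = 1·22 + 5
22 = 4·5 + 2
5 = 2·2 + 1
2 = 2·1 + 0
Back-substitute:
1 = 5 − 2·2
1 = −2·22 + 9·5
1 = 9·27 − 11·22
1 = −11·616 + 251·27
1 = 251·1259 − 513·616
1 = −513·1875 + 764·1259
1 = 764·8759 − 3569·1875
1 = −3569·19393 + 7902·8759
1 = 7902·28152 − 11471·19393
So 19393·(-11471) ≡ 1 (mod 28152), hence d ≡ -11471 ≡ 16681 (mod 28152).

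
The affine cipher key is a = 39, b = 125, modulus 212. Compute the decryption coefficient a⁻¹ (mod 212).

87

Run Euclid on (212, 39):
212 = 5*39 + 17
39 = 2*17 + 5
17 = 3*5 + 2
5 = 2*2 + 1
2 = 2*1 + 0
gcd = 1, so the inverse exists. Back-substitute:
1 = 5 − 2·2
1 = −2·17 + 7·5
1 = 7·39 − 16·17
1 = −16·212 + 87·39
So 39·87 ≡ 1 (mod 212).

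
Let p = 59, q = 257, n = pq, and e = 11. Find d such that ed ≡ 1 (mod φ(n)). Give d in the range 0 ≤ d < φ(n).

φ(n) = (p−1)(q−1) = 58·256 = 14848.
Need d with 11·d ≡ 1 (mod 14848). Apply the extended Euclidean algorithm:
14848 = 1349*11 + 9
11 = 1*9 + 2
9 = 4*2 + 1
2 = 2*1 + 0
Back-substitute:
1 = 9 − 4·2
1 = −4·11 + 5·9
1 = 5·14848 − 6749·11
So 11·(-6749) ≡ 1 (mod 14848), hence d ≡ -6749 ≡ 8099 (mod 14848).

8099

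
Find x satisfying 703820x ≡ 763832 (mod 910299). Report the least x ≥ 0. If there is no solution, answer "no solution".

gcd(703820, 910299):
910299 = 1*703820 + 206479
703820 = 3*206479 + 84383
206479 = 2*84383 + 37713
84383 = 2*37713 + 8957
37713 = 4*8957 + 1885
8957 = 4*1885 + 1417
1885 = 1*1417 + 468
1417 = 3*468 + 13
468 = 36*13 + 0
gcd = 13, but 13 ∤ 763832, so the congruence has no solution.

no solution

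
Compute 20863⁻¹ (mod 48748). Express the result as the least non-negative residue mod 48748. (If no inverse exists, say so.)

5283

Apply the Euclidean algorithm to 48748 and 20863:
48748 = 2*20863 + 7022
20863 = 2*7022 + 6819
7022 = 1*6819 + 203
6819 = 33*203 + 120
203 = 1*120 + 83
120 = 1*83 + 37
83 = 2*37 + 9
37 = 4*9 + 1
9 = 9*1 + 0
gcd = 1, so the inverse exists. Back-substitute:
1 = 37 − 4·9
1 = −4·83 + 9·37
1 = 9·120 − 13·83
1 = −13·203 + 22·120
1 = 22·6819 − 739·203
1 = −739·7022 + 761·6819
1 = 761·20863 − 2261·7022
1 = −2261·48748 + 5283·20863
So 20863·5283 ≡ 1 (mod 48748).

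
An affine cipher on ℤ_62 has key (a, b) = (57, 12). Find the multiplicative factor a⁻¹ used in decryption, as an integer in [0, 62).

Run Euclid on (62, 57):
62 = 1·57 + 5
57 = 11·5 + 2
5 = 2·2 + 1
2 = 2·1 + 0
gcd = 1, so the inverse exists. Back-substitute:
1 = 5 − 2·2
1 = −2·57 + 23·5
1 = 23·62 − 25·57
Hence 57⁻¹ ≡ -25 ≡ 37 (mod 62).

37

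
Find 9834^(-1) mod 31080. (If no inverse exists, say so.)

Euclidean algorithm on 31080, 9834:
31080 = 3*9834 + 1578
9834 = 6*1578 + 366
1578 = 4*366 + 114
366 = 3*114 + 24
114 = 4*24 + 18
24 = 1*18 + 6
18 = 3*6 + 0
Since gcd = 6 > 1, 9834 is not a unit mod 31080.

no inverse exists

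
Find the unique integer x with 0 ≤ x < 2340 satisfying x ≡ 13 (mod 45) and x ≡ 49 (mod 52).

1453

Write x = 13 + 45·k. Then 45·k ≡ 49 − 13 ≡ 36 (mod 52).
Need 45⁻¹ mod 52. Extended Euclid on (52, 45):
52 = 1·45 + 7
45 = 6·7 + 3
7 = 2·3 + 1
3 = 3·1 + 0
Back-substitute:
1 = 7 − 2·3
1 = −2·45 + 13·7
1 = 13·52 − 15·45
45⁻¹ ≡ 37 (mod 52), so k ≡ 37·36 ≡ 32 (mod 52).
x = 13 + 45·32 = 1453.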